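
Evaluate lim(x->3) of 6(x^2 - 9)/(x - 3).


Direct substitution gives 0/0, so we factor the numerator.
Factor: 6(x^2 - 9) = 6 * (x - 3)(x + 3)
Cancel the common factor (x - 3):
6(x^2 - 9)/(x - 3) = 6 * (x + 3)
Now substitute x = 3:
= 6 * (3 + 3) = 36

36


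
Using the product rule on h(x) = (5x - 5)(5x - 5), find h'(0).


Let u(x) = 5x - 5 and v(x) = 5x - 5
u'(x) = 5
v'(x) = 5
Product rule: h'(x) = u'(x)*v(x) + u(x)*v'(x)
= 5 * (5x - 5) + (5x - 5) * 5
At x = 0:
u(0) = 5 * 0 - 5 = -5
v(0) = 5 * 0 - 5 = -5
h'(0) = 5 * (-5) + (-5) * 5
= -25 - 25
= -50

-50


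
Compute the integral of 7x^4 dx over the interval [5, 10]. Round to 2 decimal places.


Find the antiderivative of 7x^4:
F(x) = 7/5 * x^5
Apply the Fundamental Theorem of Calculus:
F(10) - F(5)
= 7/5 * 10^5 - 7/5 * 5^5
= 7/5 * (100000 - 3125)
= 7/5 * 96875
= 135625 = 135625.00

135625.00


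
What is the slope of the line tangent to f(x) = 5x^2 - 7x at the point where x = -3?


The slope of the tangent line equals f'(x) at the point.
f(x) = 5x^2 - 7x
f'(x) = 10x - 7
At x = -3:
f'(-3) = 10 * (-3) - 7
= -30 - 7
= -37

-37


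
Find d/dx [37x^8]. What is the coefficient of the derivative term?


We apply the power rule: d/dx [ax^n] = a*n * x^(n-1)
d/dx [37x^8]
= 37 * 8 * x^(8-1)
= 296x^7
The coefficient is 296

296


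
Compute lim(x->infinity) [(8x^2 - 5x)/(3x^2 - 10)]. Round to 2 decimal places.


For limits at infinity with equal-degree polynomials,
we compare leading coefficients.
Numerator leading term: 8x^2
Denominator leading term: 3x^2
Divide both by x^2:
lim = (8 - 5/x) / (3 - 10/x^2)
As x -> infinity, the 1/x and 1/x^2 terms vanish:
= 8/3 ≈ 2.67

2.67


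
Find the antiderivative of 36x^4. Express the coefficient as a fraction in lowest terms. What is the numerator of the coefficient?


Apply the power rule for integration:
integral of ax^n dx = a/(n+1) * x^(n+1) + C
integral of 36x^4 dx
= 36/5 * x^5 + C
The coefficient in lowest terms is 36/5, and its numerator is 36

36


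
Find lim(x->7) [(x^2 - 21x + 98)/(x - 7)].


Direct substitution gives 0/0, so we factor the numerator.
Factor: (x^2 - 21x + 98) = (x - 7)(x - 14)
Cancel the common factor (x - 7):
(x^2 - 21x + 98)/(x - 7) = (x - 14)
Now substitute x = 7:
= (7) - (14) = -7

-7


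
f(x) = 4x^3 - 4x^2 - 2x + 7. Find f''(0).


First derivative:
f'(x) = 12x^2 - 8x - 2
Second derivative:
f''(x) = 24x - 8
Substitute x = 0:
f''(0) = 24 * 0 - 8
= 0 - 8
= -8

-8


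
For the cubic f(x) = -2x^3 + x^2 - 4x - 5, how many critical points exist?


Find where f'(x) = 0:
f(x) = -2x^3 + x^2 - 4x - 5
f'(x) = -6x^2 + 2x - 4
This is a quadratic in x. Use the discriminant to count real roots.
Discriminant = (2)^2 - 4 * (-6) * (-4)
= 4 - 96
= -92
Since discriminant < 0, f'(x) = 0 has no real solutions.
Number of critical points: 0

0


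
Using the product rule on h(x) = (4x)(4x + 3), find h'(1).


Let u(x) = 4x and v(x) = 4x + 3
u'(x) = 4
v'(x) = 4
Product rule: h'(x) = u'(x)*v(x) + u(x)*v'(x)
= 4 * (4x + 3) + (4x) * 4
At x = 1:
u(1) = 4 * 1 + 0 = 4
v(1) = 4 * 1 + 3 = 7
h'(1) = 4 * 7 + 4 * 4
= 28 + 16
= 44

44


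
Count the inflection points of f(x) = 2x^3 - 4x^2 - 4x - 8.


Inflection points occur where f''(x) = 0 and concavity changes.
f(x) = 2x^3 - 4x^2 - 4x - 8
f'(x) = 6x^2 - 8x - 4
f''(x) = 12x - 8
Set f''(x) = 0:
12x - 8 = 0
x = 8 / 12 = 2/3
Since f''(x) is linear (degree 1), it changes sign at this point.
Therefore there is exactly 1 inflection point.

1


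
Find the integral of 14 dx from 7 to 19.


The integral of a constant k over [a, b] equals k * (b - a).
integral from 7 to 19 of 14 dx
= 14 * (19 - 7)
= 14 * 12
= 168

168


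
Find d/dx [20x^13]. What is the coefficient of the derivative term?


We apply the power rule: d/dx [ax^n] = a*n * x^(n-1)
d/dx [20x^13]
= 20 * 13 * x^(13-1)
= 260x^12
The coefficient is 260

260


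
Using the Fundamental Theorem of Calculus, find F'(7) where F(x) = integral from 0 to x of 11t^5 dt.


By the Fundamental Theorem of Calculus (Part 1):
If F(x) = integral from 0 to x of f(t) dt, then F'(x) = f(x)
Here f(t) = 11t^5
So F'(x) = 11x^5
Evaluate at x = 7:
F'(7) = 11 * 7^5
= 11 * 16807
= 184877

184877


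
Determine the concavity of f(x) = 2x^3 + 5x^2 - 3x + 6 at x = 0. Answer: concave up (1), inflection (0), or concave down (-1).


Concavity is determined by the sign of f''(x).
f(x) = 2x^3 + 5x^2 - 3x + 6
f'(x) = 6x^2 + 10x - 3
f''(x) = 12x + 10
f''(0) = 12 * 0 + 10
= 0 + 10
= 10
Since f''(0) > 0, the function is concave up (1)

1


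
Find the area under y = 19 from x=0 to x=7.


The area under a constant function y = 19 is a rectangle.
Width = 7 - 0 = 7
Height = 19
Area = width * height
= 7 * 19
= 133

133


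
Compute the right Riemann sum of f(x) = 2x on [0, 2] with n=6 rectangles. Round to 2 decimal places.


Right Riemann sum uses right endpoints of each subinterval.
Interval: [0, 2], n = 6
dx = (2 - 0) / 6 = 1/3
Right endpoints: [1/3, 2/3, 1, 4/3, 5/3, 2]
f values: [2/3, 4/3, 2, 8/3, 10/3, 4]
Sum = dx * (sum of f values)
= 1/3 * 14
= 14/3 ≈ 4.67

4.67


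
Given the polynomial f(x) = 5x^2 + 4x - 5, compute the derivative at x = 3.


Differentiate term by term using power and sum rules:
f(x) = 5x^2 + 4x - 5
f'(x) = 10x + 4
Substitute x = 3:
f'(3) = 10 * 3 + 4
= 30 + 4
= 34

34


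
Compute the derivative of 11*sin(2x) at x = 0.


Apply the chain rule to differentiate 11*sin(2x):
d/dx [11*sin(2x)]
= 11 * cos(2x) * d/dx(2x)
= 11 * 2 * cos(2x)
= 22 * cos(2x)
Evaluate at x = 0:
= 22 * cos(0)
= 22 * 1
= 22

22


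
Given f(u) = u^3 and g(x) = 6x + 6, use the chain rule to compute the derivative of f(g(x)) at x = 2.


Using the chain rule: (f(g(x)))' = f'(g(x)) * g'(x)
First, find g(2):
g(2) = 6 * 2 + 6 = 18
Next, f'(u) = 3u^2
And g'(x) = 6
So f'(g(2)) * g'(2)
= 3 * 18^2 * 6
= 3 * 324 * 6
= 5832

5832


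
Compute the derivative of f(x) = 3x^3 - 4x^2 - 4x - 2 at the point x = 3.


Differentiate f(x) = 3x^3 - 4x^2 - 4x - 2 term by term:
f'(x) = 9x^2 - 8x - 4
Substitute x = 3:
f'(3) = 9 * 3^2 - 8 * 3 - 4
= 81 - 24 - 4
= 53

53


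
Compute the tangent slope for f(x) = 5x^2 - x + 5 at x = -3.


The slope of the tangent line equals f'(x) at the point.
f(x) = 5x^2 - x + 5
f'(x) = 10x - 1
At x = -3:
f'(-3) = 10 * (-3) - 1
= -30 - 1
= -31

-31


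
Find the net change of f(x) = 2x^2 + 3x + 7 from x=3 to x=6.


Net change = f(b) - f(a)
f(x) = 2x^2 + 3x + 7
Compute f(6):
f(6) = 2 * 6^2 + 3 * 6 + 7
= 72 + 18 + 7
= 97
Compute f(3):
f(3) = 2 * 3^2 + 3 * 3 + 7
= 18 + 9 + 7
= 34
Net change = 97 - 34 = 63

63


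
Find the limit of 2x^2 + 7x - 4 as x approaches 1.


Since polynomials are continuous, we use direct substitution.
lim(x->1) of 2x^2 + 7x - 4
= 2 * 1^2 + 7 * 1 - 4
= 2 + 7 - 4
= 5

5


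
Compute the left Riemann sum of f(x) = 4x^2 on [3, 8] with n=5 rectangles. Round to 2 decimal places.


Left Riemann sum uses left endpoints of each subinterval.
Interval: [3, 8], n = 5
dx = (8 - 3) / 5 = 1
Left endpoints: [3, 4, 5, 6, 7]
f values: [36, 64, 100, 144, 196]
Sum = dx * (sum of f values)
= 1 * 540
= 540 = 540.00

540.00


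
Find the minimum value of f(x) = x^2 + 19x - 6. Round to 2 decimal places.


For a quadratic f(x) = ax^2 + bx + c with a > 0, the minimum is at the vertex.
Vertex x-coordinate: x = -b/(2a)
x = -(19) / (2 * 1)
x = -19/2
Substitute back to find the minimum value:
f(-19/2) = 1 * (-19/2)^2 + 19 * (-19/2) - 6
= 361/4 - 361/2 - 6
= -385/4 = -96.25

-96.25


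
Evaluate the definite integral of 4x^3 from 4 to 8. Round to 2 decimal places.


Find the antiderivative of 4x^3:
F(x) = 4/4 * x^4
Apply the Fundamental Theorem of Calculus:
F(8) - F(4)
= 4/4 * 8^4 - 4/4 * 4^4
= 4/4 * (4096 - 256)
= 4/4 * 3840
= 3840 = 3840.00

3840.00


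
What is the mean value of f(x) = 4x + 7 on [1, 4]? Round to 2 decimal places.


Average value = 1/(b-a) * integral from a to b of f(x) dx
First compute the integral of 4x + 7:
F(x) = 2x^2 + 7x
F(4) = 2 * 16 + 7 * 4 = 60
F(1) = 2 * 1 + 7 * 1 = 9
Integral = 60 - 9 = 51
Average = 51 / (4 - 1) = 51 / 3
= 17 = 17.00

17.00


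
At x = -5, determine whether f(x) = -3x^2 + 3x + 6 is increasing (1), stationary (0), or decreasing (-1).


Compute f'(x) to determine behavior:
f'(x) = -6x + 3
f'(-5) = -6 * (-5) + 3
= 30 + 3
= 33
Since f'(-5) > 0, the function is increasing (1)

1


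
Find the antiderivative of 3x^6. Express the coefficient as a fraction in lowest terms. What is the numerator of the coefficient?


Apply the power rule for integration:
integral of ax^n dx = a/(n+1) * x^(n+1) + C
integral of 3x^6 dx
= 3/7 * x^7 + C
The coefficient in lowest terms is 3/7, and its numerator is 3

3


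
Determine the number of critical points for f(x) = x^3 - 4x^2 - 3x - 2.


Find where f'(x) = 0:
f(x) = x^3 - 4x^2 - 3x - 2
f'(x) = 3x^2 - 8x - 3
This is a quadratic in x. Use the discriminant to count real roots.
Discriminant = (-8)^2 - 4 * 3 * (-3)
= 64 - (-36)
= 100
Since discriminant > 0, f'(x) = 0 has 2 real solutions.
Number of critical points: 2

2


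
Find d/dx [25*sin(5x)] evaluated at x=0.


Apply the chain rule to differentiate 25*sin(5x):
d/dx [25*sin(5x)]
= 25 * cos(5x) * d/dx(5x)
= 25 * 5 * cos(5x)
= 125 * cos(5x)
Evaluate at x = 0:
= 125 * cos(0)
= 125 * 1
= 125

125


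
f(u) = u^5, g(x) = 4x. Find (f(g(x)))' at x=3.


Using the chain rule: (f(g(x)))' = f'(g(x)) * g'(x)
First, find g(3):
g(3) = 4 * 3 + 0 = 12
Next, f'(u) = 5u^4
And g'(x) = 4
So f'(g(3)) * g'(3)
= 5 * 12^4 * 4
= 5 * 20736 * 4
= 414720

414720


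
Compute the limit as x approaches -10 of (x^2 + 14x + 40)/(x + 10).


Direct substitution gives 0/0, so we factor the numerator.
Factor: (x^2 + 14x + 40) = (x + 10)(x + 4)
Cancel the common factor (x + 10):
(x^2 + 14x + 40)/(x + 10) = (x + 4)
Now substitute x = -10:
= (-10) - (-4) = -6

-6


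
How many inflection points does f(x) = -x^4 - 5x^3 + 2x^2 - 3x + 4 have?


Inflection points occur where f''(x) = 0 and concavity changes.
f(x) = -x^4 - 5x^3 + 2x^2 - 3x + 4
f'(x) = -4x^3 - 15x^2 + 4x - 3
f''(x) = -12x^2 - 30x + 4
This is a quadratic in x. Use the discriminant to count real roots.
Discriminant = (-30)^2 - 4 * (-12) * 4
= 900 - (-192)
= 1092
Since discriminant > 0, f''(x) = 0 has 2 distinct real solutions.
A quadratic with two distinct real roots changes sign at each root, so concavity changes at both.
Number of inflection points: 2

2


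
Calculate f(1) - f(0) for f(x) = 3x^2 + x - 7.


Net change = f(b) - f(a)
f(x) = 3x^2 + x - 7
Compute f(1):
f(1) = 3 * 1^2 + 1 * 1 - 7
= 3 + 1 - 7
= -3
Compute f(0):
f(0) = 3 * 0^2 + 1 * 0 - 7
= 0 + 0 - 7
= -7
Net change = -3 - (-7) = 4

4


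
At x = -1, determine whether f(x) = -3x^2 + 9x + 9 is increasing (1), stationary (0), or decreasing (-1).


Compute f'(x) to determine behavior:
f'(x) = -6x + 9
f'(-1) = -6 * (-1) + 9
= 6 + 9
= 15
Since f'(-1) > 0, the function is increasing (1)

1


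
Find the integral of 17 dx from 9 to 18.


The integral of a constant k over [a, b] equals k * (b - a).
integral from 9 to 18 of 17 dx
= 17 * (18 - 9)
= 17 * 9
= 153

153


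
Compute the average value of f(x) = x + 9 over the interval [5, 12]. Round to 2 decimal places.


Average value = 1/(b-a) * integral from a to b of f(x) dx
First compute the integral of x + 9:
F(x) = (1/2)x^2 + 9x
F(12) = 1/2 * 144 + 9 * 12 = 180
F(5) = 1/2 * 25 + 9 * 5 = 115/2
Integral = 180 - 115/2 = 245/2
Average = (245/2) / (12 - 5) = (245/2) / 7
= 35/2 = 17.50

17.50


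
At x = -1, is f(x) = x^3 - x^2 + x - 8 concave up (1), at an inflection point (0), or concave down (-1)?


Concavity is determined by the sign of f''(x).
f(x) = x^3 - x^2 + x - 8
f'(x) = 3x^2 - 2x + 1
f''(x) = 6x - 2
f''(-1) = 6 * (-1) - 2
= -6 - 2
= -8
Since f''(-1) < 0, the function is concave down (-1)

-1


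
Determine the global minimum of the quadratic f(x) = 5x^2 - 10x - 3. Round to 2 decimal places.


For a quadratic f(x) = ax^2 + bx + c with a > 0, the minimum is at the vertex.
Vertex x-coordinate: x = -b/(2a)
x = -(-10) / (2 * 5)
x = 10/10 = 1
Substitute back to find the minimum value:
f(1) = 5 * 1^2 - 10 * 1 - 3
= 5 - 10 - 3
= -8 = -8.00

-8.00


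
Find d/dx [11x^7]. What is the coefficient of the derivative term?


We apply the power rule: d/dx [ax^n] = a*n * x^(n-1)
d/dx [11x^7]
= 11 * 7 * x^(7-1)
= 77x^6
The coefficient is 77

77


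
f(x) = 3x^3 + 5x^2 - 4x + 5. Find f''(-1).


First derivative:
f'(x) = 9x^2 + 10x - 4
Second derivative:
f''(x) = 18x + 10
Substitute x = -1:
f''(-1) = 18 * (-1) + 10
= -18 + 10
= -8

-8


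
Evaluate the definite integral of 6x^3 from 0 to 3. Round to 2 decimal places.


Find the antiderivative of 6x^3:
F(x) = 6/4 * x^4
Apply the Fundamental Theorem of Calculus:
F(3) - F(0)
= 6/4 * 3^4 - 6/4 * 0^4
= 6/4 * (81 - 0)
= 6/4 * 81
= 243/2 = 121.50

121.50


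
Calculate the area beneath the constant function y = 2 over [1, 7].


The area under a constant function y = 2 is a rectangle.
Width = 7 - 1 = 6
Height = 2
Area = width * height
= 6 * 2
= 12

12


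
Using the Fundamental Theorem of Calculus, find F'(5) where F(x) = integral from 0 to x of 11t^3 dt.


By the Fundamental Theorem of Calculus (Part 1):
If F(x) = integral from 0 to x of f(t) dt, then F'(x) = f(x)
Here f(t) = 11t^3
So F'(x) = 11x^3
Evaluate at x = 5:
F'(5) = 11 * 5^3
= 11 * 125
= 1375

1375


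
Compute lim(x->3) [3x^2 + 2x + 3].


Since polynomials are continuous, we use direct substitution.
lim(x->3) of 3x^2 + 2x + 3
= 3 * 3^2 + 2 * 3 + 3
= 27 + 6 + 3
= 36

36


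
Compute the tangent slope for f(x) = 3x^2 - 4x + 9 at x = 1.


The slope of the tangent line equals f'(x) at the point.
f(x) = 3x^2 - 4x + 9
f'(x) = 6x - 4
At x = 1:
f'(1) = 6 * 1 - 4
= 6 - 4
= 2

2


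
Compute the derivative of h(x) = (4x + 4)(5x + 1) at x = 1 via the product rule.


Let u(x) = 4x + 4 and v(x) = 5x + 1
u'(x) = 4
v'(x) = 5
Product rule: h'(x) = u'(x)*v(x) + u(x)*v'(x)
= 4 * (5x + 1) + (4x + 4) * 5
At x = 1:
u(1) = 4 * 1 + 4 = 8
v(1) = 5 * 1 + 1 = 6
h'(1) = 4 * 6 + 8 * 5
= 24 + 40
= 64

64


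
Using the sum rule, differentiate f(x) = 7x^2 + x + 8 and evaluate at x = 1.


Differentiate term by term using power and sum rules:
f(x) = 7x^2 + x + 8
f'(x) = 14x + 1
Substitute x = 1:
f'(1) = 14 * 1 + 1
= 14 + 1
= 15

15


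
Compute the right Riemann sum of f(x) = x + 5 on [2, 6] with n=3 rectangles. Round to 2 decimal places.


Right Riemann sum uses right endpoints of each subinterval.
Interval: [2, 6], n = 3
dx = (6 - 2) / 3 = 4/3
Right endpoints: [10/3, 14/3, 6]
f values: [25/3, 29/3, 11]
Sum = dx * (sum of f values)
= 4/3 * 29
= 116/3 ≈ 38.67

38.67


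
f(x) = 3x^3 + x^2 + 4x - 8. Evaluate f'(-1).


Differentiate f(x) = 3x^3 + x^2 + 4x - 8 term by term:
f'(x) = 9x^2 + 2x + 4
Substitute x = -1:
f'(-1) = 9 * (-1)^2 + 2 * (-1) + 4
= 9 - 2 + 4
= 11

11


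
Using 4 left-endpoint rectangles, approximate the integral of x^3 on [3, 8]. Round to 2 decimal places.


Left Riemann sum uses left endpoints of each subinterval.
Interval: [3, 8], n = 4
dx = (8 - 3) / 4 = 5/4
Left endpoints: [3, 17/4, 11/2, 27/4]
f values: [27, 4913/64, 1331/8, 19683/64]
Sum = dx * (sum of f values)
= 5/4 * 9243/16
= 46215/64 ≈ 722.11

722.11


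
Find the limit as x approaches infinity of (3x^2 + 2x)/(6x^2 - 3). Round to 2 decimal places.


For limits at infinity with equal-degree polynomials,
we compare leading coefficients.
Numerator leading term: 3x^2
Denominator leading term: 6x^2
Divide both by x^2:
lim = (3 + 2/x) / (6 - 3/x^2)
As x -> infinity, the 1/x and 1/x^2 terms vanish:
= 3/6 = 1/2 = 0.50

0.50


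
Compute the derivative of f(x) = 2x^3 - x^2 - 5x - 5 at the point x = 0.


Differentiate f(x) = 2x^3 - x^2 - 5x - 5 term by term:
f'(x) = 6x^2 - 2x - 5
Substitute x = 0:
f'(0) = 6 * 0^2 - 2 * 0 - 5
= 0 + 0 - 5
= -5

-5


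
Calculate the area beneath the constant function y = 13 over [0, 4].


The area under a constant function y = 13 is a rectangle.
Width = 4 - 0 = 4
Height = 13
Area = width * height
= 4 * 13
= 52

52


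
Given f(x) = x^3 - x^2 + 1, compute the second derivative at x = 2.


First derivative:
f'(x) = 3x^2 - 2x
Second derivative:
f''(x) = 6x - 2
Substitute x = 2:
f''(2) = 6 * 2 - 2
= 12 - 2
= 10

10


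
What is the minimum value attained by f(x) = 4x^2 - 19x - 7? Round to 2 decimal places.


For a quadratic f(x) = ax^2 + bx + c with a > 0, the minimum is at the vertex.
Vertex x-coordinate: x = -b/(2a)
x = -(-19) / (2 * 4)
x = 19/8
Substitute back to find the minimum value:
f(19/8) = 4 * (19/8)^2 - 19 * (19/8) - 7
= 361/16 - 361/8 - 7
= -473/16 ≈ -29.56

-29.56


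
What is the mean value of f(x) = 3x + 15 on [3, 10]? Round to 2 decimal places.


Average value = 1/(b-a) * integral from a to b of f(x) dx
First compute the integral of 3x + 15:
F(x) = (3/2)x^2 + 15x
F(10) = 3/2 * 100 + 15 * 10 = 300
F(3) = 3/2 * 9 + 15 * 3 = 117/2
Integral = 300 - 117/2 = 483/2
Average = (483/2) / (10 - 3) = (483/2) / 7
= 69/2 = 34.50

34.50


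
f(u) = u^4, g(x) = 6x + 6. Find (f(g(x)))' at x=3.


Using the chain rule: (f(g(x)))' = f'(g(x)) * g'(x)
First, find g(3):
g(3) = 6 * 3 + 6 = 24
Next, f'(u) = 4u^3
And g'(x) = 6
So f'(g(3)) * g'(3)
= 4 * 24^3 * 6
= 4 * 13824 * 6
= 331776

331776


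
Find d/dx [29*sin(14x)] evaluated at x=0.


Apply the chain rule to differentiate 29*sin(14x):
d/dx [29*sin(14x)]
= 29 * cos(14x) * d/dx(14x)
= 29 * 14 * cos(14x)
= 406 * cos(14x)
Evaluate at x = 0:
= 406 * cos(0)
= 406 * 1
= 406

406


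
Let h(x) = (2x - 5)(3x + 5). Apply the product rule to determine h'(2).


Let u(x) = 2x - 5 and v(x) = 3x + 5
u'(x) = 2
v'(x) = 3
Product rule: h'(x) = u'(x)*v(x) + u(x)*v'(x)
= 2 * (3x + 5) + (2x - 5) * 3
At x = 2:
u(2) = 2 * 2 - 5 = -1
v(2) = 3 * 2 + 5 = 11
h'(2) = 2 * 11 + (-1) * 3
= 22 - 3
= 19

19


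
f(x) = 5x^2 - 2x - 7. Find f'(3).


Differentiate term by term using power and sum rules:
f(x) = 5x^2 - 2x - 7
f'(x) = 10x - 2
Substitute x = 3:
f'(3) = 10 * 3 - 2
= 30 - 2
= 28

28


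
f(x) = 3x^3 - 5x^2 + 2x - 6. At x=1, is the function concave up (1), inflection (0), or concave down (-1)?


Concavity is determined by the sign of f''(x).
f(x) = 3x^3 - 5x^2 + 2x - 6
f'(x) = 9x^2 - 10x + 2
f''(x) = 18x - 10
f''(1) = 18 * 1 - 10
= 18 - 10
= 8
Since f''(1) > 0, the function is concave up (1)

1


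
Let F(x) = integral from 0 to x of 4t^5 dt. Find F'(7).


By the Fundamental Theorem of Calculus (Part 1):
If F(x) = integral from 0 to x of f(t) dt, then F'(x) = f(x)
Here f(t) = 4t^5
So F'(x) = 4x^5
Evaluate at x = 7:
F'(7) = 4 * 7^5
= 4 * 16807
= 67228

67228


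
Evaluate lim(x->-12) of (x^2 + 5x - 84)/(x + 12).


Direct substitution gives 0/0, so we factor the numerator.
Factor: (x^2 + 5x - 84) = (x + 12)(x - 7)
Cancel the common factor (x + 12):
(x^2 + 5x - 84)/(x + 12) = (x - 7)
Now substitute x = -12:
= (-12) - (7) = -19

-19


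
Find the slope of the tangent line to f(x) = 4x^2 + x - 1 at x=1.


The slope of the tangent line equals f'(x) at the point.
f(x) = 4x^2 + x - 1
f'(x) = 8x + 1
At x = 1:
f'(1) = 8 * 1 + 1
= 8 + 1
= 9

9


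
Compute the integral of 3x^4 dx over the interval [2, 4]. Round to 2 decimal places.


Find the antiderivative of 3x^4:
F(x) = 3/5 * x^5
Apply the Fundamental Theorem of Calculus:
F(4) - F(2)
= 3/5 * 4^5 - 3/5 * 2^5
= 3/5 * (1024 - 32)
= 3/5 * 992
= 2976/5 = 595.20

595.20


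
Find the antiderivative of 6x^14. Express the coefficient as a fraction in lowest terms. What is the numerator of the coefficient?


Apply the power rule for integration:
integral of ax^n dx = a/(n+1) * x^(n+1) + C
integral of 6x^14 dx
= 6/15 * x^15 + C
= 2/5 * x^15 + C
The coefficient in lowest terms is 2/5, and its numerator is 2

2


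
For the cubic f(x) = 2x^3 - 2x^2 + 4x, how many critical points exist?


Find where f'(x) = 0:
f(x) = 2x^3 - 2x^2 + 4x
f'(x) = 6x^2 - 4x + 4
This is a quadratic in x. Use the discriminant to count real roots.
Discriminant = (-4)^2 - 4 * 6 * 4
= 16 - 96
= -80
Since discriminant < 0, f'(x) = 0 has no real solutions.
Number of critical points: 0

0


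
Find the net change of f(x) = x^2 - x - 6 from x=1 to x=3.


Net change = f(b) - f(a)
f(x) = x^2 - x - 6
Compute f(3):
f(3) = 1 * 3^2 - 1 * 3 - 6
= 9 - 3 - 6
= 0
Compute f(1):
f(1) = 1 * 1^2 - 1 * 1 - 6
= 1 - 1 - 6
= -6
Net change = 0 - (-6) = 6

6


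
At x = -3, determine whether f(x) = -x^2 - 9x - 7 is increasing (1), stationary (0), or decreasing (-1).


Compute f'(x) to determine behavior:
f'(x) = -2x - 9
f'(-3) = -2 * (-3) - 9
= 6 - 9
= -3
Since f'(-3) < 0, the function is decreasing (-1)

-1


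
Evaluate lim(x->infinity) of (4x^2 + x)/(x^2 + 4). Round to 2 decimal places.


For limits at infinity with equal-degree polynomials,
we compare leading coefficients.
Numerator leading term: 4x^2
Denominator leading term: x^2
Divide both by x^2:
lim = (4 + 1/x) / (1 + 4/x^2)
As x -> infinity, the 1/x and 1/x^2 terms vanish:
= 4/1 = 4 = 4.00

4.00


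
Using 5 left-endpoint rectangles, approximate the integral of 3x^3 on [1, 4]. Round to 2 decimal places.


Left Riemann sum uses left endpoints of each subinterval.
Interval: [1, 4], n = 5
dx = (4 - 1) / 5 = 3/5
Left endpoints: [1, 8/5, 11/5, 14/5, 17/5]
f values: [3, 1536/125, 3993/125, 8232/125, 14739/125]
Sum = dx * (sum of f values)
= 3/5 * 231
= 693/5 = 138.60

138.60


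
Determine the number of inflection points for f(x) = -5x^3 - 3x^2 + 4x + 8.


Inflection points occur where f''(x) = 0 and concavity changes.
f(x) = -5x^3 - 3x^2 + 4x + 8
f'(x) = -15x^2 - 6x + 4
f''(x) = -30x - 6
Set f''(x) = 0:
-30x - 6 = 0
x = 6 / (-30) = -1/5
Since f''(x) is linear (degree 1), it changes sign at this point.
Therefore there is exactly 1 inflection point.

1


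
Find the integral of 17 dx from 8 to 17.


The integral of a constant k over [a, b] equals k * (b - a).
integral from 8 to 17 of 17 dx
= 17 * (17 - 8)
= 17 * 9
= 153

153


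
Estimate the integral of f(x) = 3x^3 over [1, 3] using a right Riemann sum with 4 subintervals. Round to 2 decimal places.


Right Riemann sum uses right endpoints of each subinterval.
Interval: [1, 3], n = 4
dx = (3 - 1) / 4 = 1/2
Right endpoints: [3/2, 2, 5/2, 3]
f values: [81/8, 24, 375/8, 81]
Sum = dx * (sum of f values)
= 1/2 * 162
= 81 = 81.00

81.00


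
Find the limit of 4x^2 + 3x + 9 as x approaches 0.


Since polynomials are continuous, we use direct substitution.
lim(x->0) of 4x^2 + 3x + 9
= 4 * 0^2 + 3 * 0 + 9
= 0 + 0 + 9
= 9

9


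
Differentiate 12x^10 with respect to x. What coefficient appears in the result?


We apply the power rule: d/dx [ax^n] = a*n * x^(n-1)
d/dx [12x^10]
= 12 * 10 * x^(10-1)
= 120x^9
The coefficient is 120

120


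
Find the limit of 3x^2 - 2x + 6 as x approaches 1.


Since polynomials are continuous, we use direct substitution.
lim(x->1) of 3x^2 - 2x + 6
= 3 * 1^2 - 2 * 1 + 6
= 3 - 2 + 6
= 7

7


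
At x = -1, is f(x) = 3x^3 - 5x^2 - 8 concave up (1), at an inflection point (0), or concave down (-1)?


Concavity is determined by the sign of f''(x).
f(x) = 3x^3 - 5x^2 - 8
f'(x) = 9x^2 - 10x
f''(x) = 18x - 10
f''(-1) = 18 * (-1) - 10
= -18 - 10
= -28
Since f''(-1) < 0, the function is concave down (-1)

-1


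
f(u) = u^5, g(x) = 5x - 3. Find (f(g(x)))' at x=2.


Using the chain rule: (f(g(x)))' = f'(g(x)) * g'(x)
First, find g(2):
g(2) = 5 * 2 - 3 = 7
Next, f'(u) = 5u^4
And g'(x) = 5
So f'(g(2)) * g'(2)
= 5 * 7^4 * 5
= 5 * 2401 * 5
= 60025

60025


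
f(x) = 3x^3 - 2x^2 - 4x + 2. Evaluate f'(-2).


Differentiate f(x) = 3x^3 - 2x^2 - 4x + 2 term by term:
f'(x) = 9x^2 - 4x - 4
Substitute x = -2:
f'(-2) = 9 * (-2)^2 - 4 * (-2) - 4
= 36 + 8 - 4
= 40

40


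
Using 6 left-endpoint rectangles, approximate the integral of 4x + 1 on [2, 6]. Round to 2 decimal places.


Left Riemann sum uses left endpoints of each subinterval.
Interval: [2, 6], n = 6
dx = (6 - 2) / 6 = 2/3
Left endpoints: [2, 8/3, 10/3, 4, 14/3, 16/3]
f values: [9, 35/3, 43/3, 17, 59/3, 67/3]
Sum = dx * (sum of f values)
= 2/3 * 94
= 188/3 ≈ 62.67

62.67


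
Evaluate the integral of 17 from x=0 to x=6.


The integral of a constant k over [a, b] equals k * (b - a).
integral from 0 to 6 of 17 dx
= 17 * (6 - 0)
= 17 * 6
= 102

102


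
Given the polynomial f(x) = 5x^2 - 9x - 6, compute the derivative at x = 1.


Differentiate term by term using power and sum rules:
f(x) = 5x^2 - 9x - 6
f'(x) = 10x - 9
Substitute x = 1:
f'(1) = 10 * 1 - 9
= 10 - 9
= 1

1


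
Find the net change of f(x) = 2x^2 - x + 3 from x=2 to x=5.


Net change = f(b) - f(a)
f(x) = 2x^2 - x + 3
Compute f(5):
f(5) = 2 * 5^2 - 1 * 5 + 3
= 50 - 5 + 3
= 48
Compute f(2):
f(2) = 2 * 2^2 - 1 * 2 + 3
= 8 - 2 + 3
= 9
Net change = 48 - 9 = 39

39


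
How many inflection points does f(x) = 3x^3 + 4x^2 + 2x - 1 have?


Inflection points occur where f''(x) = 0 and concavity changes.
f(x) = 3x^3 + 4x^2 + 2x - 1
f'(x) = 9x^2 + 8x + 2
f''(x) = 18x + 8
Set f''(x) = 0:
18x + 8 = 0
x = -8 / 18 = -4/9
Since f''(x) is linear (degree 1), it changes sign at this point.
Therefore there is exactly 1 inflection point.

1


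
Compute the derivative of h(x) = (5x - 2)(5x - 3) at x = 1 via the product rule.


Let u(x) = 5x - 2 and v(x) = 5x - 3
u'(x) = 5
v'(x) = 5
Product rule: h'(x) = u'(x)*v(x) + u(x)*v'(x)
= 5 * (5x - 3) + (5x - 2) * 5
At x = 1:
u(1) = 5 * 1 - 2 = 3
v(1) = 5 * 1 - 3 = 2
h'(1) = 5 * 2 + 3 * 5
= 10 + 15
= 25

25


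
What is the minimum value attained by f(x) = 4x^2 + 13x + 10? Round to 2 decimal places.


For a quadratic f(x) = ax^2 + bx + c with a > 0, the minimum is at the vertex.
Vertex x-coordinate: x = -b/(2a)
x = -(13) / (2 * 4)
x = -13/8
Substitute back to find the minimum value:
f(-13/8) = 4 * (-13/8)^2 + 13 * (-13/8) + 10
= 169/16 - 169/8 + 10
= -9/16 ≈ -0.56

-0.56


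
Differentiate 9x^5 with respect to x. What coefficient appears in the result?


We apply the power rule: d/dx [ax^n] = a*n * x^(n-1)
d/dx [9x^5]
= 9 * 5 * x^(5-1)
= 45x^4
The coefficient is 45

45


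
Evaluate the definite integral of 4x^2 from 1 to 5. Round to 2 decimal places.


Find the antiderivative of 4x^2:
F(x) = 4/3 * x^3
Apply the Fundamental Theorem of Calculus:
F(5) - F(1)
= 4/3 * 5^3 - 4/3 * 1^3
= 4/3 * (125 - 1)
= 4/3 * 124
= 496/3 ≈ 165.33

165.33


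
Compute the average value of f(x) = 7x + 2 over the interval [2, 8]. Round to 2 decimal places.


Average value = 1/(b-a) * integral from a to b of f(x) dx
First compute the integral of 7x + 2:
F(x) = (7/2)x^2 + 2x
F(8) = 7/2 * 64 + 2 * 8 = 240
F(2) = 7/2 * 4 + 2 * 2 = 18
Integral = 240 - 18 = 222
Average = 222 / (8 - 2) = 222 / 6
= 37 = 37.00

37.00


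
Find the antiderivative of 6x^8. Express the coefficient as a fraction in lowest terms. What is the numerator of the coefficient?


Apply the power rule for integration:
integral of ax^n dx = a/(n+1) * x^(n+1) + C
integral of 6x^8 dx
= 6/9 * x^9 + C
= 2/3 * x^9 + C
The coefficient in lowest terms is 2/3, and its numerator is 2

2


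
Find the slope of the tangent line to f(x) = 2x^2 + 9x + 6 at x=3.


The slope of the tangent line equals f'(x) at the point.
f(x) = 2x^2 + 9x + 6
f'(x) = 4x + 9
At x = 3:
f'(3) = 4 * 3 + 9
= 12 + 9
= 21

21


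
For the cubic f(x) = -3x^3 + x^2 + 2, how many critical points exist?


Find where f'(x) = 0:
f(x) = -3x^3 + x^2 + 2
f'(x) = -9x^2 + 2x
This is a quadratic in x. Use the discriminant to count real roots.
Discriminant = (2)^2 - 4 * (-9) * 0
= 4 - 0
= 4
Since discriminant > 0, f'(x) = 0 has 2 real solutions.
Number of critical points: 2

2


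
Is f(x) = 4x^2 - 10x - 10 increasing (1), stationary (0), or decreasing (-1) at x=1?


Compute f'(x) to determine behavior:
f'(x) = 8x - 10
f'(1) = 8 * 1 - 10
= 8 - 10
= -2
Since f'(1) < 0, the function is decreasing (-1)

-1


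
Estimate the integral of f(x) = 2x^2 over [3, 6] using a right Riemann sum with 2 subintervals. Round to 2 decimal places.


Right Riemann sum uses right endpoints of each subinterval.
Interval: [3, 6], n = 2
dx = (6 - 3) / 2 = 3/2
Right endpoints: [9/2, 6]
f values: [81/2, 72]
Sum = dx * (sum of f values)
= 3/2 * 225/2
= 675/4 = 168.75

168.75


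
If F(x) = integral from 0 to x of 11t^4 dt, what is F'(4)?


By the Fundamental Theorem of Calculus (Part 1):
If F(x) = integral from 0 to x of f(t) dt, then F'(x) = f(x)
Here f(t) = 11t^4
So F'(x) = 11x^4
Evaluate at x = 4:
F'(4) = 11 * 4^4
= 11 * 256
= 2816

2816


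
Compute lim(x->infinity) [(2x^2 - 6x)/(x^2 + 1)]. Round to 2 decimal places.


For limits at infinity with equal-degree polynomials,
we compare leading coefficients.
Numerator leading term: 2x^2
Denominator leading term: x^2
Divide both by x^2:
lim = (2 - 6/x) / (1 + 1/x^2)
As x -> infinity, the 1/x and 1/x^2 terms vanish:
= 2/1 = 2 = 2.00

2.00


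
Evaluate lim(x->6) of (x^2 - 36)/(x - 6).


Direct substitution gives 0/0, so we factor the numerator.
Factor: (x^2 - 36) = (x - 6)(x + 6)
Cancel the common factor (x - 6):
(x^2 - 36)/(x - 6) = (x + 6)
Now substitute x = 6:
= (6 + 6) = 12

12


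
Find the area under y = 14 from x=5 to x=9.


The area under a constant function y = 14 is a rectangle.
Width = 9 - 5 = 4
Height = 14
Area = width * height
= 4 * 14
= 56

56


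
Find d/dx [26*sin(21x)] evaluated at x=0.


Apply the chain rule to differentiate 26*sin(21x):
d/dx [26*sin(21x)]
= 26 * cos(21x) * d/dx(21x)
= 26 * 21 * cos(21x)
= 546 * cos(21x)
Evaluate at x = 0:
= 546 * cos(0)
= 546 * 1
= 546

546


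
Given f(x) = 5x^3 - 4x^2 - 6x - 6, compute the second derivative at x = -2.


First derivative:
f'(x) = 15x^2 - 8x - 6
Second derivative:
f''(x) = 30x - 8
Substitute x = -2:
f''(-2) = 30 * (-2) - 8
= -60 - 8
= -68

-68


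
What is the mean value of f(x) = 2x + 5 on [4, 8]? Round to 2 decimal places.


Average value = 1/(b-a) * integral from a to b of f(x) dx
First compute the integral of 2x + 5:
F(x) = x^2 + 5x
F(8) = 1 * 64 + 5 * 8 = 104
F(4) = 1 * 16 + 5 * 4 = 36
Integral = 104 - 36 = 68
Average = 68 / (8 - 4) = 68 / 4
= 17 = 17.00

17.00


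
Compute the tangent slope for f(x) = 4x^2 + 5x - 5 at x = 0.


The slope of the tangent line equals f'(x) at the point.
f(x) = 4x^2 + 5x - 5
f'(x) = 8x + 5
At x = 0:
f'(0) = 8 * 0 + 5
= 0 + 5
= 5

5


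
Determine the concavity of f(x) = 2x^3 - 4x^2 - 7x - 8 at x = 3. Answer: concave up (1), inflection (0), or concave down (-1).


Concavity is determined by the sign of f''(x).
f(x) = 2x^3 - 4x^2 - 7x - 8
f'(x) = 6x^2 - 8x - 7
f''(x) = 12x - 8
f''(3) = 12 * 3 - 8
= 36 - 8
= 28
Since f''(3) > 0, the function is concave up (1)

1


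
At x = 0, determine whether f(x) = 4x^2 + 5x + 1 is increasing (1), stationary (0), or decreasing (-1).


Compute f'(x) to determine behavior:
f'(x) = 8x + 5
f'(0) = 8 * 0 + 5
= 0 + 5
= 5
Since f'(0) > 0, the function is increasing (1)

1


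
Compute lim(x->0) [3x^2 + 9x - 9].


Since polynomials are continuous, we use direct substitution.
lim(x->0) of 3x^2 + 9x - 9
= 3 * 0^2 + 9 * 0 - 9
= 0 + 0 - 9
= -9

-9


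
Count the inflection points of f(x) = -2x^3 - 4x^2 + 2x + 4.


Inflection points occur where f''(x) = 0 and concavity changes.
f(x) = -2x^3 - 4x^2 + 2x + 4
f'(x) = -6x^2 - 8x + 2
f''(x) = -12x - 8
Set f''(x) = 0:
-12x - 8 = 0
x = 8 / (-12) = -2/3
Since f''(x) is linear (degree 1), it changes sign at this point.
Therefore there is exactly 1 inflection point.

1


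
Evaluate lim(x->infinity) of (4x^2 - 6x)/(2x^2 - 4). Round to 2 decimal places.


For limits at infinity with equal-degree polynomials,
we compare leading coefficients.
Numerator leading term: 4x^2
Denominator leading term: 2x^2
Divide both by x^2:
lim = (4 - 6/x) / (2 - 4/x^2)
As x -> infinity, the 1/x and 1/x^2 terms vanish:
= 4/2 = 2 = 2.00

2.00


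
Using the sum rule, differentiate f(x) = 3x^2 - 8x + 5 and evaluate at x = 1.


Differentiate term by term using power and sum rules:
f(x) = 3x^2 - 8x + 5
f'(x) = 6x - 8
Substitute x = 1:
f'(1) = 6 * 1 - 8
= 6 - 8
= -2

-2


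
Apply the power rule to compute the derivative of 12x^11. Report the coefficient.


We apply the power rule: d/dx [ax^n] = a*n * x^(n-1)
d/dx [12x^11]
= 12 * 11 * x^(11-1)
= 132x^10
The coefficient is 132

132


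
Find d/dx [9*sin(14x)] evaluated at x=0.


Apply the chain rule to differentiate 9*sin(14x):
d/dx [9*sin(14x)]
= 9 * cos(14x) * d/dx(14x)
= 9 * 14 * cos(14x)
= 126 * cos(14x)
Evaluate at x = 0:
= 126 * cos(0)
= 126 * 1
= 126

126


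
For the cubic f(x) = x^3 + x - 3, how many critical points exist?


Find where f'(x) = 0:
f(x) = x^3 + x - 3
f'(x) = 3x^2 + 1
This is a quadratic in x. Use the discriminant to count real roots.
Discriminant = (0)^2 - 4 * 3 * 1
= 0 - 12
= -12
Since discriminant < 0, f'(x) = 0 has no real solutions.
Number of critical points: 0

0


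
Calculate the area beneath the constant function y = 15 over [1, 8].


The area under a constant function y = 15 is a rectangle.
Width = 8 - 1 = 7
Height = 15
Area = width * height
= 7 * 15
= 105

105


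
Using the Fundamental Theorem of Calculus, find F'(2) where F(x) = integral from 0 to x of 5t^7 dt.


By the Fundamental Theorem of Calculus (Part 1):
If F(x) = integral from 0 to x of f(t) dt, then F'(x) = f(x)
Here f(t) = 5t^7
So F'(x) = 5x^7
Evaluate at x = 2:
F'(2) = 5 * 2^7
= 5 * 128
= 640

640


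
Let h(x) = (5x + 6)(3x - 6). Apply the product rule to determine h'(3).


Let u(x) = 5x + 6 and v(x) = 3x - 6
u'(x) = 5
v'(x) = 3
Product rule: h'(x) = u'(x)*v(x) + u(x)*v'(x)
= 5 * (3x - 6) + (5x + 6) * 3
At x = 3:
u(3) = 5 * 3 + 6 = 21
v(3) = 3 * 3 - 6 = 3
h'(3) = 5 * 3 + 21 * 3
= 15 + 63
= 78

78


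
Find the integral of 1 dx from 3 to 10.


The integral of a constant k over [a, b] equals k * (b - a).
integral from 3 to 10 of 1 dx
= 1 * (10 - 3)
= 1 * 7
= 7

7


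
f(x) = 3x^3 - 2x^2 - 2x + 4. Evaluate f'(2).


Differentiate f(x) = 3x^3 - 2x^2 - 2x + 4 term by term:
f'(x) = 9x^2 - 4x - 2
Substitute x = 2:
f'(2) = 9 * 2^2 - 4 * 2 - 2
= 36 - 8 - 2
= 26

26


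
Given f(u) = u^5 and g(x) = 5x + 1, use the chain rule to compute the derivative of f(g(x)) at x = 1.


Using the chain rule: (f(g(x)))' = f'(g(x)) * g'(x)
First, find g(1):
g(1) = 5 * 1 + 1 = 6
Next, f'(u) = 5u^4
And g'(x) = 5
So f'(g(1)) * g'(1)
= 5 * 6^4 * 5
= 5 * 1296 * 5
= 32400

32400


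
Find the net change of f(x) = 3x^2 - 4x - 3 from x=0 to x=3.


Net change = f(b) - f(a)
f(x) = 3x^2 - 4x - 3
Compute f(3):
f(3) = 3 * 3^2 - 4 * 3 - 3
= 27 - 12 - 3
= 12
Compute f(0):
f(0) = 3 * 0^2 - 4 * 0 - 3
= 0 + 0 - 3
= -3
Net change = 12 - (-3) = 15

15


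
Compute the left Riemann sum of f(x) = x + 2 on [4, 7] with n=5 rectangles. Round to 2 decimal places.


Left Riemann sum uses left endpoints of each subinterval.
Interval: [4, 7], n = 5
dx = (7 - 4) / 5 = 3/5
Left endpoints: [4, 23/5, 26/5, 29/5, 32/5]
f values: [6, 33/5, 36/5, 39/5, 42/5]
Sum = dx * (sum of f values)
= 3/5 * 36
= 108/5 = 21.60

21.60


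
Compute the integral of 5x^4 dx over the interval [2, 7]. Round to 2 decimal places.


Find the antiderivative of 5x^4:
F(x) = 5/5 * x^5
Apply the Fundamental Theorem of Calculus:
F(7) - F(2)
= 5/5 * 7^5 - 5/5 * 2^5
= 5/5 * (16807 - 32)
= 5/5 * 16775
= 16775 = 16775.00

16775.00


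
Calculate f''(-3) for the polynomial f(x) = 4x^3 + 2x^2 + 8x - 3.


First derivative:
f'(x) = 12x^2 + 4x + 8
Second derivative:
f''(x) = 24x + 4
Substitute x = -3:
f''(-3) = 24 * (-3) + 4
= -72 + 4
= -68

-68


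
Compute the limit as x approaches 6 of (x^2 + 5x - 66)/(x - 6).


Direct substitution gives 0/0, so we factor the numerator.
Factor: (x^2 + 5x - 66) = (x - 6)(x + 11)
Cancel the common factor (x - 6):
(x^2 + 5x - 66)/(x - 6) = (x + 11)
Now substitute x = 6:
= (6) - (-11) = 17

17


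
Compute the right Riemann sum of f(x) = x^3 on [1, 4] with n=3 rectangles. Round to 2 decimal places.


Right Riemann sum uses right endpoints of each subinterval.
Interval: [1, 4], n = 3
dx = (4 - 1) / 3 = 1
Right endpoints: [2, 3, 4]
f values: [8, 27, 64]
Sum = dx * (sum of f values)
= 1 * 99
= 99 = 99.00

99.00


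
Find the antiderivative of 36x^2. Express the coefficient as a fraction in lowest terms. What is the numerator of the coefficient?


Apply the power rule for integration:
integral of ax^n dx = a/(n+1) * x^(n+1) + C
integral of 36x^2 dx
= 36/3 * x^3 + C
= 12 * x^3 + C
The coefficient in lowest terms is 12 = 12/1, so its numerator is 12

12


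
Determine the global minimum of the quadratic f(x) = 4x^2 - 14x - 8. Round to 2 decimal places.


For a quadratic f(x) = ax^2 + bx + c with a > 0, the minimum is at the vertex.
Vertex x-coordinate: x = -b/(2a)
x = -(-14) / (2 * 4)
x = 14/8 = 7/4
Substitute back to find the minimum value:
f(7/4) = 4 * (7/4)^2 - 14 * (7/4) - 8
= 49/4 - 49/2 - 8
= -81/4 = -20.25

-20.25


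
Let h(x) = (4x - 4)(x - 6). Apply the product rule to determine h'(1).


Let u(x) = 4x - 4 and v(x) = x - 6
u'(x) = 4
v'(x) = 1
Product rule: h'(x) = u'(x)*v(x) + u(x)*v'(x)
= 4 * (x - 6) + (4x - 4) * 1
At x = 1:
u(1) = 4 * 1 - 4 = 0
v(1) = 1 * 1 - 6 = -5
h'(1) = 4 * (-5) + 0 * 1
= -20 + 0
= -20

-20


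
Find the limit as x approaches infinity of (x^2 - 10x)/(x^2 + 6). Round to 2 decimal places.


For limits at infinity with equal-degree polynomials,
we compare leading coefficients.
Numerator leading term: x^2
Denominator leading term: x^2
Divide both by x^2:
lim = (1 - 10/x) / (1 + 6/x^2)
As x -> infinity, the 1/x and 1/x^2 terms vanish:
= 1/1 = 1 = 1.00

1.00


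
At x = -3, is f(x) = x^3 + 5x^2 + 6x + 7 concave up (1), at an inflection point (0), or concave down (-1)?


Concavity is determined by the sign of f''(x).
f(x) = x^3 + 5x^2 + 6x + 7
f'(x) = 3x^2 + 10x + 6
f''(x) = 6x + 10
f''(-3) = 6 * (-3) + 10
= -18 + 10
= -8
Since f''(-3) < 0, the function is concave down (-1)

-1


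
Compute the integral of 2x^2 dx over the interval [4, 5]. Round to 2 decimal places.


Find the antiderivative of 2x^2:
F(x) = 2/3 * x^3
Apply the Fundamental Theorem of Calculus:
F(5) - F(4)
= 2/3 * 5^3 - 2/3 * 4^3
= 2/3 * (125 - 64)
= 2/3 * 61
= 122/3 ≈ 40.67

40.67


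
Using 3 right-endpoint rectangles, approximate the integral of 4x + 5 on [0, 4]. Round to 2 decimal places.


Right Riemann sum uses right endpoints of each subinterval.
Interval: [0, 4], n = 3
dx = (4 - 0) / 3 = 4/3
Right endpoints: [4/3, 8/3, 4]
f values: [31/3, 47/3, 21]
Sum = dx * (sum of f values)
= 4/3 * 47
= 188/3 ≈ 62.67

62.67


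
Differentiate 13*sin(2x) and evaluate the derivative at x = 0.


Apply the chain rule to differentiate 13*sin(2x):
d/dx [13*sin(2x)]
= 13 * cos(2x) * d/dx(2x)
= 13 * 2 * cos(2x)
= 26 * cos(2x)
Evaluate at x = 0:
= 26 * cos(0)
= 26 * 1
= 26

26


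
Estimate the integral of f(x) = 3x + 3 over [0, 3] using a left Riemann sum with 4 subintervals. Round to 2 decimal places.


Left Riemann sum uses left endpoints of each subinterval.
Interval: [0, 3], n = 4
dx = (3 - 0) / 4 = 3/4
Left endpoints: [0, 3/4, 3/2, 9/4]
f values: [3, 21/4, 15/2, 39/4]
Sum = dx * (sum of f values)
= 3/4 * 51/2
= 153/8 ≈ 19.13

19.13


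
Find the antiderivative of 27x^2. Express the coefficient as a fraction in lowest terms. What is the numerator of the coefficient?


Apply the power rule for integration:
integral of ax^n dx = a/(n+1) * x^(n+1) + C
integral of 27x^2 dx
= 27/3 * x^3 + C
= 9 * x^3 + C
The coefficient in lowest terms is 9 = 9/1, so its numerator is 9

9


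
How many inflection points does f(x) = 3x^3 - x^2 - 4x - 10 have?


Inflection points occur where f''(x) = 0 and concavity changes.
f(x) = 3x^3 - x^2 - 4x - 10
f'(x) = 9x^2 - 2x - 4
f''(x) = 18x - 2
Set f''(x) = 0:
18x - 2 = 0
x = 2 / 18 = 1/9
Since f''(x) is linear (degree 1), it changes sign at this point.
Therefore there is exactly 1 inflection point.

1


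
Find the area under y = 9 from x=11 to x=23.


The area under a constant function y = 9 is a rectangle.
Width = 23 - 11 = 12
Height = 9
Area = width * height
= 12 * 9
= 108

108
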